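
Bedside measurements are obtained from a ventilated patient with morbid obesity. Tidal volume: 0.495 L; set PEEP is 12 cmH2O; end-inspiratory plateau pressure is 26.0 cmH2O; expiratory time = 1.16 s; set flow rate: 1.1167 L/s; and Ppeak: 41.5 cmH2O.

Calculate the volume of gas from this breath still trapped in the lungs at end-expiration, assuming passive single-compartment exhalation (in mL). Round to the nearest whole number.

47

R = (PIP − Pplat)/V̇ = (41.5 − 26.0) / 1.1167 = 15.5/1.1167 = 13.88 cmH2O·s/L.
C = Vt/(Pplat − PEEP) = 495.0 / (26.0 − 12) = 495.0/14.0 = 35.357 mL/cmH2O.
τ = R × C = 13.88 × 0.03536 L/cmH2O = 0.4908 s.
Fraction remaining = e^(−Te/τ) = e^(−1.16/0.4908) = 0.09409.
Trapped volume = 495.0 × 0.09409 = 46.575 mL.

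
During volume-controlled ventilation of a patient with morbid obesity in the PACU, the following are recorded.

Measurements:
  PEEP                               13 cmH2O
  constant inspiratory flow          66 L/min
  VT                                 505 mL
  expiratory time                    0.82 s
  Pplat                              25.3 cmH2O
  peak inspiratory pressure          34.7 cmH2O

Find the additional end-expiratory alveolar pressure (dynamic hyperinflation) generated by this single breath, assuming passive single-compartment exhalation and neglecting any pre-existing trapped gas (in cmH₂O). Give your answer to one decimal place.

Flow: 66 L/min ÷ 60 = 1.1 L/s.
R = (PIP − Pplat)/V̇ = (34.7 − 25.3) / 1.1 = 9.4/1.1 = 8.545 cmH2O·s/L.
C = Vt/(Pplat − PEEP) = 505.0 / (25.3 − 13) = 505.0/12.3 = 41.057 mL/cmH2O.
τ = R × C = 8.545 × 0.04106 L/cmH2O = 0.3509 s.
Fraction remaining = e^(−Te/τ) = e^(−0.82/0.3509) = 0.09663; trapped volume = 505.0 × 0.09663 = 48.798 mL.
Additional alveolar pressure from trapping ≈ V_trapped / C = 48.798 / 41.057 = 1.189 cmH2O.

1.2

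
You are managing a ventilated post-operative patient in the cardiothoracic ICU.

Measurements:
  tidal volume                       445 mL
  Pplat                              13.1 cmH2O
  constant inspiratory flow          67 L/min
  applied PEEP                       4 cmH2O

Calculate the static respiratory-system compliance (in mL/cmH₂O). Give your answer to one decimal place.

Cstat = Vt / (Pplat − PEEP) = 445 / (13.1 − 4) = 445 / 9.1 = 48.901 mL/cmH2O.

48.9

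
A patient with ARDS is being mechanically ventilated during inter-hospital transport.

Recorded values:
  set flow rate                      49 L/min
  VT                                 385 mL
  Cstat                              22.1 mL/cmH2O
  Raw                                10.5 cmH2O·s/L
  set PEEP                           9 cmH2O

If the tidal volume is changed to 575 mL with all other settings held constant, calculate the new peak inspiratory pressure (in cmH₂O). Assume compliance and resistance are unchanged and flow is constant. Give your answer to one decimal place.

43.6

Flow: 49 L/min ÷ 60 = 0.8167 L/s.
PIP = Vt/C + R·V̇ + PEEP (constant-flow equation of motion).
Only the elastic term changes: ΔPIP = ΔVt / C = (575 − 385) / 22.1 = 8.597 cmH2O.
Original PIP = 385/22.1 + 10.5×0.8167 + 9 = 34.996 cmH2O; new PIP = 34.996 + (8.597) = 43.593 cmH2O.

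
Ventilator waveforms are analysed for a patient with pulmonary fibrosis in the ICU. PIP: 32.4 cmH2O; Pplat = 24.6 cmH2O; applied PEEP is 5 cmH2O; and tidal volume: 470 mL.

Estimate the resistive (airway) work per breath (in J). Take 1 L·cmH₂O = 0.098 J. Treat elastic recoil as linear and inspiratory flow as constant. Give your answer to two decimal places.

With constant inspiratory flow the resistive pressure is constant at PIP − Pplat = 32.4 − 24.6 = 7.8 cmH2O, so resistive work = 7.8 × 0.470 = 3.666 L·cmH2O.
× 0.098 J/(L·cmH2O) → 0.3593 J.

0.36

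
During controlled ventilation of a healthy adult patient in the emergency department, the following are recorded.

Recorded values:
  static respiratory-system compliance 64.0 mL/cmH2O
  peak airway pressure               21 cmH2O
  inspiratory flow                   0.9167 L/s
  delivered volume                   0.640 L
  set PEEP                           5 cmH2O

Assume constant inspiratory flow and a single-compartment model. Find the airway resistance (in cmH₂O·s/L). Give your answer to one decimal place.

Equation of motion (constant flow): PIP = Vt/C + R·V̇ + PEEP.
R·V̇ = PIP − Vt/C − PEEP = 21 − 640/64.0 − 5 = 21 − 10.0 − 5 = 6.0 cmH2O.
R = 6.0 / 0.9167 = 6.545 cmH2O·s/L.

6.5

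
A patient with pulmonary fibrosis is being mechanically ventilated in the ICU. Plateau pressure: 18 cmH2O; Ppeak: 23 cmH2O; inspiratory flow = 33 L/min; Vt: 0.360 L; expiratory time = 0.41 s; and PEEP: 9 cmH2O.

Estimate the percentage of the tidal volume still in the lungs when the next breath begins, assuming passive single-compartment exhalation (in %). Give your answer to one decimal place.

32.4

Flow: 33 L/min ÷ 60 = 0.55 L/s.
R = (PIP − Pplat)/V̇ = (23 − 18) / 0.55 = 5.0/0.55 = 9.091 cmH2O·s/L.
C = Vt/(Pplat − PEEP) = 360.0 / (18 − 9) = 360.0/9.0 = 40.0 mL/cmH2O.
τ = R × C = 9.091 × 0.04 L/cmH2O = 0.3636 s.
Fraction remaining at end-expiration = e^(−Te/τ) = e^(−0.41/0.3636) = 0.3238 → 32.38%.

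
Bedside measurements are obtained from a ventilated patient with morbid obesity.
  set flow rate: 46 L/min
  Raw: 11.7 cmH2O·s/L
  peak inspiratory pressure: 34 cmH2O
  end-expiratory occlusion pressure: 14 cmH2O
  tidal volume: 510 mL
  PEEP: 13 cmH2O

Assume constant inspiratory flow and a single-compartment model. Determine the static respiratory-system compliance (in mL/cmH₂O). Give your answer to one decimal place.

Flow: 46 L/min ÷ 60 = 0.7667 L/s.
Total PEEP = 14 cmH2O (set 13 + intrinsic 1); this is the baseline alveolar pressure.
Equation of motion (constant flow): PIP = Vt/C + R·V̇ + PEEP.
Vt/C = PIP − R·V̇ − PEEP = 34 − 11.7×0.7667 − 14 = 34 − 8.97 − 14 = 11.03 cmH2O.
C = Vt / 11.03 = 510 / 11.03 = 46.238 mL/cmH2O.

46.2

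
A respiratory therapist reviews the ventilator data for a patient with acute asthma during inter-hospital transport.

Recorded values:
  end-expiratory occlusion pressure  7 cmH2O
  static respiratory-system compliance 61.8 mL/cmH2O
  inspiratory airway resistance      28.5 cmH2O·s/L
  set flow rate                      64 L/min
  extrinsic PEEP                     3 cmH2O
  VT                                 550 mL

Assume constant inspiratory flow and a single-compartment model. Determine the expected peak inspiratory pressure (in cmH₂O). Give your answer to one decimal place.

46.3

Flow: 64 L/min ÷ 60 = 1.0667 L/s.
Total PEEP = 7 cmH2O (set 3 + intrinsic 4); this is the baseline alveolar pressure.
Equation of motion (constant flow): PIP = Vt/C + R·V̇ + PEEP.
PIP = 550/61.8 + 28.5×1.0667 + 7 = 8.9 + 30.401 + 7 = 46.301 cmH2O.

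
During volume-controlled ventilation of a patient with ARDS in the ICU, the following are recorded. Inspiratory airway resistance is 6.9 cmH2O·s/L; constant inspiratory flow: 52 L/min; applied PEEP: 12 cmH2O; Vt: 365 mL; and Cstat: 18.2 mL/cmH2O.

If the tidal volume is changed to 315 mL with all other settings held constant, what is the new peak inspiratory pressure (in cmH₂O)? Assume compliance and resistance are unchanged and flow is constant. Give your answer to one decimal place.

Flow: 52 L/min ÷ 60 = 0.8667 L/s.
PIP = Vt/C + R·V̇ + PEEP (constant-flow equation of motion).
Only the elastic term changes: ΔPIP = ΔVt / C = (315 − 365) / 18.2 = -2.747 cmH2O.
Original PIP = 365/18.2 + 6.9×0.8667 + 12 = 38.035 cmH2O; new PIP = 38.035 + (-2.747) = 35.288 cmH2O.

35.3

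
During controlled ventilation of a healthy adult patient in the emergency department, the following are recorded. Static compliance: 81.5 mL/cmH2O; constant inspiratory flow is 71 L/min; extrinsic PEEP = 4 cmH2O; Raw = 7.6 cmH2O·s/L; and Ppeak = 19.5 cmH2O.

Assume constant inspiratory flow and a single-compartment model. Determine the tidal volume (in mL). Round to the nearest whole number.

530

Flow: 71 L/min ÷ 60 = 1.1833 L/s.
Equation of motion (constant flow): PIP = Vt/C + R·V̇ + PEEP.
Vt/C = PIP − R·V̇ − PEEP = 19.5 − 8.993 − 4 = 6.507 cmH2O.
Vt = C × 6.507 = 81.5 × 6.507 = 530.32 mL.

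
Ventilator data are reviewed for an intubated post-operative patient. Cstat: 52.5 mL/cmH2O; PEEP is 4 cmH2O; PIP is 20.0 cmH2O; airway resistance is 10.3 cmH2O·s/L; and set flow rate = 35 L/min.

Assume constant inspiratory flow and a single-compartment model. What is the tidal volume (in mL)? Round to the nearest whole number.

Flow: 35 L/min ÷ 60 = 0.5833 L/s.
Equation of motion (constant flow): PIP = Vt/C + R·V̇ + PEEP.
Vt/C = PIP − R·V̇ − PEEP = 20.0 − 6.008 − 4 = 9.992 cmH2O.
Vt = C × 9.992 = 52.5 × 9.992 = 524.58 mL.

525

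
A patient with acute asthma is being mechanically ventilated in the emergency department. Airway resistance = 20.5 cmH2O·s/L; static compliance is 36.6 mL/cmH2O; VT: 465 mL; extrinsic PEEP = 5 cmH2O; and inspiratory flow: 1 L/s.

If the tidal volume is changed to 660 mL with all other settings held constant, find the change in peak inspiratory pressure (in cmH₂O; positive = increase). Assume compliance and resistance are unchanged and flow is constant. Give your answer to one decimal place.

PIP = Vt/C + R·V̇ + PEEP (constant-flow equation of motion).
Only the elastic term changes: ΔPIP = ΔVt / C = (660 − 465) / 36.6 = 5.328 cmH2O.

5.3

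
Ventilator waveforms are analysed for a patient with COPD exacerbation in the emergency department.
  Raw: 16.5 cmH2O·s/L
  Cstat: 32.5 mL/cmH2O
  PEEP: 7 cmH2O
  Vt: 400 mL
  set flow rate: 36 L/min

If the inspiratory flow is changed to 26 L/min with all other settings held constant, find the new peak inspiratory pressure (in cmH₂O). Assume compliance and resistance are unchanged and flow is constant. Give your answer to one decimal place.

26.5

Flow: 36 L/min ÷ 60 = 0.6 L/s.
New flow: 26 L/min ÷ 60 = 0.4333 L/s.
PIP = Vt/C + R·V̇ + PEEP (constant-flow equation of motion).
Only the resistive term changes: ΔPIP = R × ΔV̇ = 16.5 × (0.4333 − 0.6) = 16.5 × -0.1667 = -2.751 cmH2O.
Original PIP = 400/32.5 + 16.5×0.6 + 7 = 29.208 cmH2O; new PIP = 29.208 + (-2.751) = 26.457 cmH2O.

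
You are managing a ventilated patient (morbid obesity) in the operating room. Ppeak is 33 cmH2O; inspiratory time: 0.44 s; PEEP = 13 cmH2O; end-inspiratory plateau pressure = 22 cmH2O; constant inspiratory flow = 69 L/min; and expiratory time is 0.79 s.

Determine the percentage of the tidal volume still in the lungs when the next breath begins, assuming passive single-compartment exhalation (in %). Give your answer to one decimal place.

23.0

Flow: 69 L/min ÷ 60 = 1.15 L/s.
Vt = flow × Ti = 1.15 L/s × 0.44 s × 1000 mL/L = 506.0 mL.
R = (PIP − Pplat)/V̇ = (33 − 22) / 1.15 = 11.0/1.15 = 9.565 cmH2O·s/L.
C = Vt/(Pplat − PEEP) = 506.0 / (22 − 13) = 506.0/9.0 = 56.222 mL/cmH2O.
τ = R × C = 9.565 × 0.05622 L/cmH2O = 0.5377 s.
Fraction remaining at end-expiration = e^(−Te/τ) = e^(−0.79/0.5377) = 0.2301 → 23.01%.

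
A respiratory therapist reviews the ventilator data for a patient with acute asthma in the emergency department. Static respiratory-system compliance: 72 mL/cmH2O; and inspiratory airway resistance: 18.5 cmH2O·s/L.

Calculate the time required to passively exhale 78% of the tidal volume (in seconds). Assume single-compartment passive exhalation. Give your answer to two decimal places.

2.02

τ = R × C = 18.5 × 72 mL/cmH2O = 18.5 × 0.072 L/cmH2O = 1.332 s.
Exhaled fraction f = 1 − e^(−t/τ) → t = −τ·ln(1 − f) = −1.332·ln(0.22) = 2.017 s.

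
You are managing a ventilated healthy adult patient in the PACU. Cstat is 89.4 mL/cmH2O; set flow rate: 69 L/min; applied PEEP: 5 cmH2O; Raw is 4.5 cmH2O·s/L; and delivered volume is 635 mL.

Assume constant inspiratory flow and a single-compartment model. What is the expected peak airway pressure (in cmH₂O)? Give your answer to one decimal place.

17.3

Flow: 69 L/min ÷ 60 = 1.15 L/s.
Equation of motion (constant flow): PIP = Vt/C + R·V̇ + PEEP.
PIP = 635/89.4 + 4.5×1.15 + 5 = 7.103 + 5.175 + 5 = 17.278 cmH2O.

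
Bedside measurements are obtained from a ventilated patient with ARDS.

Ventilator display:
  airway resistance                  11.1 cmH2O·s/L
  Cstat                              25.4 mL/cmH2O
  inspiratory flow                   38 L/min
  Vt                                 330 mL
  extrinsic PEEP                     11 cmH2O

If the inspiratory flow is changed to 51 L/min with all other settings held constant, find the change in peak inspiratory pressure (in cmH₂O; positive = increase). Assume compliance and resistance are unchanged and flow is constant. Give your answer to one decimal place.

2.4

Flow: 38 L/min ÷ 60 = 0.6333 L/s.
New flow: 51 L/min ÷ 60 = 0.85 L/s.
PIP = Vt/C + R·V̇ + PEEP (constant-flow equation of motion).
Only the resistive term changes: ΔPIP = R × ΔV̇ = 11.1 × (0.85 − 0.6333) = 11.1 × 0.2167 = 2.405 cmH2O.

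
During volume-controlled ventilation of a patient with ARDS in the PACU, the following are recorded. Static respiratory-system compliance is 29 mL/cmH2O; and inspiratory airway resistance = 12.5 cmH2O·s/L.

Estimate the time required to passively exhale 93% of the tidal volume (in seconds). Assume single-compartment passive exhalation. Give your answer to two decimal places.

0.96

τ = R × C = 12.5 × 29 mL/cmH2O = 12.5 × 0.029 L/cmH2O = 0.3625 s.
Exhaled fraction f = 1 − e^(−t/τ) → t = −τ·ln(1 − f) = −0.3625·ln(0.07) = 0.964 s.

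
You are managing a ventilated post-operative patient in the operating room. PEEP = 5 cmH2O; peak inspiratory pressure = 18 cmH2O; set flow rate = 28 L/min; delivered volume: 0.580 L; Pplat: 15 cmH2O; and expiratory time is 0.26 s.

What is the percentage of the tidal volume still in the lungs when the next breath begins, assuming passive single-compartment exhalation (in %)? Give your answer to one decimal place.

Flow: 28 L/min ÷ 60 = 0.4667 L/s.
R = (PIP − Pplat)/V̇ = (18 − 15) / 0.4667 = 3.0/0.4667 = 6.428 cmH2O·s/L.
C = Vt/(Pplat − PEEP) = 580.0 / (15 − 5) = 580.0/10.0 = 58.0 mL/cmH2O.
τ = R × C = 6.428 × 0.058 L/cmH2O = 0.3728 s.
Fraction remaining at end-expiration = e^(−Te/τ) = e^(−0.26/0.3728) = 0.4979 → 49.79%.

49.8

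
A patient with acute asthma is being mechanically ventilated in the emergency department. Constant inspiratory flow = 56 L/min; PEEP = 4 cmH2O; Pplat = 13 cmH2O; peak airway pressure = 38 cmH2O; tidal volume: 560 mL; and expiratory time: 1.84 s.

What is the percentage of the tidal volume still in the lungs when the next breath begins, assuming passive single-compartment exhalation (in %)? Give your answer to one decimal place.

Flow: 56 L/min ÷ 60 = 0.9333 L/s.
R = (PIP − Pplat)/V̇ = (38 − 13) / 0.9333 = 25.0/0.9333 = 26.787 cmH2O·s/L.
C = Vt/(Pplat − PEEP) = 560.0 / (13 − 4) = 560.0/9.0 = 62.222 mL/cmH2O.
τ = R × C = 26.787 × 0.06222 L/cmH2O = 1.667 s.
Fraction remaining at end-expiration = e^(−Te/τ) = e^(−1.84/1.667) = 0.3316 → 33.16%.

33.2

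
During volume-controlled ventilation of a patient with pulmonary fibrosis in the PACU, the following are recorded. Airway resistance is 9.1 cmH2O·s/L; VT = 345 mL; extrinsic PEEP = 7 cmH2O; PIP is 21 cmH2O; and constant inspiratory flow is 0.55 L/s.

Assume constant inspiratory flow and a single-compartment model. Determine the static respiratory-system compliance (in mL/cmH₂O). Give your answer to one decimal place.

38.4

Equation of motion (constant flow): PIP = Vt/C + R·V̇ + PEEP.
Vt/C = PIP − R·V̇ − PEEP = 21 − 9.1×0.55 − 7 = 21 − 5.005 − 7 = 8.995 cmH2O.
C = Vt / 8.995 = 345 / 8.995 = 38.355 mL/cmH2O.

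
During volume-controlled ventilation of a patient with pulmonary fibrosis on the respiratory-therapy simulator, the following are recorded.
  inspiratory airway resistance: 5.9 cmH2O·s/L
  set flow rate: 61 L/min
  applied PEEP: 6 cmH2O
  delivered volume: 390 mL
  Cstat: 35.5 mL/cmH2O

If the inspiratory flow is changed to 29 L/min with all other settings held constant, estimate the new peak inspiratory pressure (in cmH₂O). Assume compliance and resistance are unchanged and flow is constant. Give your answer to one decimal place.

Flow: 61 L/min ÷ 60 = 1.0167 L/s.
New flow: 29 L/min ÷ 60 = 0.4833 L/s.
PIP = Vt/C + R·V̇ + PEEP (constant-flow equation of motion).
Only the resistive term changes: ΔPIP = R × ΔV̇ = 5.9 × (0.4833 − 1.0167) = 5.9 × -0.5334 = -3.147 cmH2O.
Original PIP = 390/35.5 + 5.9×1.0167 + 6 = 22.984 cmH2O; new PIP = 22.984 + (-3.147) = 19.837 cmH2O.

19.8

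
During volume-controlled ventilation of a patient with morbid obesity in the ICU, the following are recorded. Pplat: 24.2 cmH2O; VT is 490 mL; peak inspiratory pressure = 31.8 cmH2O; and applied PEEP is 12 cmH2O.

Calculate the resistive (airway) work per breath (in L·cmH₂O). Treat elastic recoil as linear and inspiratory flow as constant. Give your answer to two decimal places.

With constant inspiratory flow the resistive pressure is constant at PIP − Pplat = 31.8 − 24.2 = 7.6 cmH2O, so resistive work = 7.6 × 0.490 = 3.724 L·cmH2O.

3.72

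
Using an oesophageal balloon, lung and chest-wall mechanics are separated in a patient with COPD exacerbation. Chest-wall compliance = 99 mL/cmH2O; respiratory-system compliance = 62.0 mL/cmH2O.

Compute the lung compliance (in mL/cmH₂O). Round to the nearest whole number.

166

1/CL = 1/Crs − 1/Ccw.
1/CL = 1/62.0 − 1/99 = 0.006028.
CL = 165.89 mL/cmH2O.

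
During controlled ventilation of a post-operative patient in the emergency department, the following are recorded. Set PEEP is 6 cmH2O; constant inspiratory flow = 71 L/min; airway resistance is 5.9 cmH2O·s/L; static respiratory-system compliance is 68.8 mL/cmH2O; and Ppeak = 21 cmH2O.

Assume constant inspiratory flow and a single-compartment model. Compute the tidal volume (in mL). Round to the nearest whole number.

552

Flow: 71 L/min ÷ 60 = 1.1833 L/s.
Equation of motion (constant flow): PIP = Vt/C + R·V̇ + PEEP.
Vt/C = PIP − R·V̇ − PEEP = 21 − 6.981 − 6 = 8.019 cmH2O.
Vt = C × 8.019 = 68.8 × 8.019 = 551.71 mL.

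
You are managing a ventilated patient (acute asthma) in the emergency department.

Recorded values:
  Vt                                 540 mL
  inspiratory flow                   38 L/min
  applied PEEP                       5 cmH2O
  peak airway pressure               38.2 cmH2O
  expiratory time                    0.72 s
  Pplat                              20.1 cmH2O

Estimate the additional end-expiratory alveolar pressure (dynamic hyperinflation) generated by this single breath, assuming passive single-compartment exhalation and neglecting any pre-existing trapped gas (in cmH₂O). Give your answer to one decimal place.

Flow: 38 L/min ÷ 60 = 0.6333 L/s.
R = (PIP − Pplat)/V̇ = (38.2 − 20.1) / 0.6333 = 18.1/0.6333 = 28.58 cmH2O·s/L.
C = Vt/(Pplat − PEEP) = 540.0 / (20.1 − 5) = 540.0/15.1 = 35.762 mL/cmH2O.
τ = R × C = 28.58 × 0.03576 L/cmH2O = 1.022 s.
Fraction remaining = e^(−Te/τ) = e^(−0.72/1.022) = 0.4944; trapped volume = 540.0 × 0.4944 = 266.98 mL.
Additional alveolar pressure from trapping ≈ V_trapped / C = 266.98 / 35.762 = 7.465 cmH2O.

7.5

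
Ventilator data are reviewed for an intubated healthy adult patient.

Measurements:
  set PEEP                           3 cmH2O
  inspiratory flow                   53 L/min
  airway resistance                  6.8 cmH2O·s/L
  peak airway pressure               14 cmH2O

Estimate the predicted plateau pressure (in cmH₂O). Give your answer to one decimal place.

8.0

Flow: 53 L/min ÷ 60 = 0.8833 L/s.
Pplat = PIP − Raw × flow = 14 − 6.8 × 0.8833 = 14 − 6.006 = 7.994 cmH2O.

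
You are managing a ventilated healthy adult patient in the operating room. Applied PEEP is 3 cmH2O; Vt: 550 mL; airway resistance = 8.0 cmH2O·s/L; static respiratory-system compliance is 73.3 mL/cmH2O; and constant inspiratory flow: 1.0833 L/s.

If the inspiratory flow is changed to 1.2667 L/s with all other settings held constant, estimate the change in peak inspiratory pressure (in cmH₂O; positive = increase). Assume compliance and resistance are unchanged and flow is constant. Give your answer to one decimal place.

1.5

PIP = Vt/C + R·V̇ + PEEP (constant-flow equation of motion).
Only the resistive term changes: ΔPIP = R × ΔV̇ = 8.0 × (1.2667 − 1.0833) = 8.0 × 0.1834 = 1.467 cmH2O.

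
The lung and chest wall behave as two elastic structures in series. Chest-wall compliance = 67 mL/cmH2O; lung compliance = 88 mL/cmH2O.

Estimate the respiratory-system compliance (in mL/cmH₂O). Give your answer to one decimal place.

Lung and chest wall are elastances in series: 1/Crs = 1/CL + 1/Ccw.
1/Crs = 1/88 + 1/67 = 0.02629.
Crs = 38.037 mL/cmH2O.

38.0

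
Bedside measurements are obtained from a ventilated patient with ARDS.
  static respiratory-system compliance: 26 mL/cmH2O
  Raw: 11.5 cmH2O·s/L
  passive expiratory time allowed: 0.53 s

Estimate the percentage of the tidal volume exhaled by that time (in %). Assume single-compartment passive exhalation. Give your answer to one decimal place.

83.0

τ = R × C = 11.5 × 26 mL/cmH2O = 11.5 × 0.026 L/cmH2O = 0.299 s.
Passive exhalation: V(t)/V₀ = e^(−t/τ) = e^(−0.53/0.299) = 0.1699.
Fraction exhaled = 1 − 0.1699 = 0.8301 → 83.01%.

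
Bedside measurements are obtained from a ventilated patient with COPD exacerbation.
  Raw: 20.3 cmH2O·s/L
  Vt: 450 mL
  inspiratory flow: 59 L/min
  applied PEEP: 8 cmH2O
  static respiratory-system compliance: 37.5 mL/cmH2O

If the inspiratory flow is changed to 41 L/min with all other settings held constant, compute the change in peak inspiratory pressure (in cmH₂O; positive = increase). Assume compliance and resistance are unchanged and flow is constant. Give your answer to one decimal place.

Flow: 59 L/min ÷ 60 = 0.9833 L/s.
New flow: 41 L/min ÷ 60 = 0.6833 L/s.
PIP = Vt/C + R·V̇ + PEEP (constant-flow equation of motion).
Only the resistive term changes: ΔPIP = R × ΔV̇ = 20.3 × (0.6833 − 0.9833) = 20.3 × -0.3 = -6.09 cmH2O.

-6.1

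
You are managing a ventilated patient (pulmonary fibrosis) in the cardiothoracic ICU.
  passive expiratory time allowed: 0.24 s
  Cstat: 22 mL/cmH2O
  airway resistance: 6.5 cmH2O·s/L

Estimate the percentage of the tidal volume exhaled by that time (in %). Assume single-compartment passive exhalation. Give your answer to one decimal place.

81.3

τ = R × C = 6.5 × 22 mL/cmH2O = 6.5 × 0.022 L/cmH2O = 0.143 s.
Passive exhalation: V(t)/V₀ = e^(−t/τ) = e^(−0.24/0.143) = 0.1867.
Fraction exhaled = 1 − 0.1867 = 0.8133 → 81.33%.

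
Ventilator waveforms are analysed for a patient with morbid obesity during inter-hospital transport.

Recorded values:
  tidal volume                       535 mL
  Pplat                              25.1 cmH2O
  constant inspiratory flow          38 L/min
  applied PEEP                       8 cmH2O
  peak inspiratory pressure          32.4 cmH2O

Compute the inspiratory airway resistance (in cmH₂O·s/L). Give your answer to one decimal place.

Flow: 38 L/min ÷ 60 = 0.6333 L/s.
Raw = (PIP − Pplat) / flow = (32.4 − 25.1) / 0.6333 = 7.3 / 0.6333 = 11.527 cmH2O·s/L.

11.5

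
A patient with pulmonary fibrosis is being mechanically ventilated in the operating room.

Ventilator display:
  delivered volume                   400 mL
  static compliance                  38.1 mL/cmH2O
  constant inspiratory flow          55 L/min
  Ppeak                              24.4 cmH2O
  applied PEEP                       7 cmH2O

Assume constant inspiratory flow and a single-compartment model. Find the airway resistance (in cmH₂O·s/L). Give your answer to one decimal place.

7.5

Flow: 55 L/min ÷ 60 = 0.9167 L/s.
Equation of motion (constant flow): PIP = Vt/C + R·V̇ + PEEP.
R·V̇ = PIP − Vt/C − PEEP = 24.4 − 400/38.1 − 7 = 24.4 − 10.499 − 7 = 6.901 cmH2O.
R = 6.901 / 0.9167 = 7.528 cmH2O·s/L.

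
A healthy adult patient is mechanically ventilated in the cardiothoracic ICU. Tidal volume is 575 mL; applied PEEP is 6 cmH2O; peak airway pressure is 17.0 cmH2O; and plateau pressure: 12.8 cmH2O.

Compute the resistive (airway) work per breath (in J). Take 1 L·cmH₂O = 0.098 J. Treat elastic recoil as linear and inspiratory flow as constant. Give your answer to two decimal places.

0.24

With constant inspiratory flow the resistive pressure is constant at PIP − Pplat = 17.0 − 12.8 = 4.2 cmH2O, so resistive work = 4.2 × 0.575 = 2.415 L·cmH2O.
× 0.098 J/(L·cmH2O) → 0.2367 J.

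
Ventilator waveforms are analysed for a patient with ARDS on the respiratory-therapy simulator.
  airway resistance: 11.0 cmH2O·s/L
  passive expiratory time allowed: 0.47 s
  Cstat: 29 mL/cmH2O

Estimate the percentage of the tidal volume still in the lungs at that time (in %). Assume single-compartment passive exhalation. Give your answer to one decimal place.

τ = R × C = 11.0 × 29 mL/cmH2O = 11.0 × 0.029 L/cmH2O = 0.319 s.
Passive exhalation: V(t)/V₀ = e^(−t/τ) = e^(−0.47/0.319) = 0.2292.
Fraction remaining = 0.2292 → 22.92%.

22.9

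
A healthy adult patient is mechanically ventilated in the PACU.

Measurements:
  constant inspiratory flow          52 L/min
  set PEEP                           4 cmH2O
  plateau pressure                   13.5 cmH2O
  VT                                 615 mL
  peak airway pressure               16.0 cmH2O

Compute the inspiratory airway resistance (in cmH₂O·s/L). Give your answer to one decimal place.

Flow: 52 L/min ÷ 60 = 0.8667 L/s.
Raw = (PIP − Pplat) / flow = (16.0 − 13.5) / 0.8667 = 2.5 / 0.8667 = 2.885 cmH2O·s/L.

2.9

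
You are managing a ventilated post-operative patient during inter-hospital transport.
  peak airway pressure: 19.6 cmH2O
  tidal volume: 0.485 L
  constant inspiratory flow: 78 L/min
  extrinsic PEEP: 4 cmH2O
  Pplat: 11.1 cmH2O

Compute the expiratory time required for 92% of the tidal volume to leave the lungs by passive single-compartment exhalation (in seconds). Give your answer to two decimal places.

Flow: 78 L/min ÷ 60 = 1.3 L/s.
R = (PIP − Pplat)/V̇ = (19.6 − 11.1) / 1.3 = 8.5/1.3 = 6.538 cmH2O·s/L.
C = Vt/(Pplat − PEEP) = 485.0 / (11.1 − 4) = 485.0/7.1 = 68.31 mL/cmH2O.
τ = R × C = 6.538 × 0.06831 L/cmH2O = 0.4466 s.
t = −τ·ln(1 − 0.92) = −0.4466·ln(0.08) = 1.128 s.

1.13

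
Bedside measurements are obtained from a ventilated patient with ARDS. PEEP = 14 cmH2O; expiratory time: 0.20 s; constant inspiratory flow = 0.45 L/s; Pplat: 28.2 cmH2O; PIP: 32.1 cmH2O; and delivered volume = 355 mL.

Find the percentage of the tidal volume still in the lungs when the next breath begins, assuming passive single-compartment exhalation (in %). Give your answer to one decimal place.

R = (PIP − Pplat)/V̇ = (32.1 − 28.2) / 0.45 = 3.9/0.45 = 8.667 cmH2O·s/L.
C = Vt/(Pplat − PEEP) = 355.0 / (28.2 − 14) = 355.0/14.2 = 25.0 mL/cmH2O.
τ = R × C = 8.667 × 0.025 L/cmH2O = 0.2167 s.
Fraction remaining at end-expiration = e^(−Te/τ) = e^(−0.20/0.2167) = 0.3974 → 39.74%.

39.7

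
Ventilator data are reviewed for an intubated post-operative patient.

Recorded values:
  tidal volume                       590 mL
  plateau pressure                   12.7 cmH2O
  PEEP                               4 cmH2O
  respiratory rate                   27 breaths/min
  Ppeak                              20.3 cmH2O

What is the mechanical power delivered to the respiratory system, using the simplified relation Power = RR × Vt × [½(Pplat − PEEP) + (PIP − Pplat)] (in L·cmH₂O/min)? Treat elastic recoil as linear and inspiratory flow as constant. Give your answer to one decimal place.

190.4

Per-breath work = Vt × [½(Pplat−PEEP) + (PIP−Pplat)] = 0.590 × [0.5×8.7 + 7.6] = 0.590 × 11.95 = 7.051 L·cmH2O.
Power = 27 × 7.051 = 190.38 L·cmH2O/min.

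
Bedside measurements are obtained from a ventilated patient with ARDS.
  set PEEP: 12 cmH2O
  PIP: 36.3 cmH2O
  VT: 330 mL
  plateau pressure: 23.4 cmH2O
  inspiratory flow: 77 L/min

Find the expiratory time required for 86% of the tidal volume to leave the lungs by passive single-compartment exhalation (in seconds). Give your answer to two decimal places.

Flow: 77 L/min ÷ 60 = 1.2833 L/s.
R = (PIP − Pplat)/V̇ = (36.3 − 23.4) / 1.2833 = 12.9/1.2833 = 10.052 cmH2O·s/L.
C = Vt/(Pplat − PEEP) = 330.0 / (23.4 − 12) = 330.0/11.4 = 28.947 mL/cmH2O.
τ = R × C = 10.052 × 0.02895 L/cmH2O = 0.291 s.
t = −τ·ln(1 − 0.86) = −0.291·ln(0.14) = 0.5721 s.

0.57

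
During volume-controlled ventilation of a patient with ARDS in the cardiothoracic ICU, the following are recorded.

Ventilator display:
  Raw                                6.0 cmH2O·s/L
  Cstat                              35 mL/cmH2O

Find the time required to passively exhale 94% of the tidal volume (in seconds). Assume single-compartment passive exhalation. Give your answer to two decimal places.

0.59

τ = R × C = 6.0 × 35 mL/cmH2O = 6.0 × 0.035 L/cmH2O = 0.21 s.
Exhaled fraction f = 1 − e^(−t/τ) → t = −τ·ln(1 − f) = −0.21·ln(0.06) = 0.5908 s.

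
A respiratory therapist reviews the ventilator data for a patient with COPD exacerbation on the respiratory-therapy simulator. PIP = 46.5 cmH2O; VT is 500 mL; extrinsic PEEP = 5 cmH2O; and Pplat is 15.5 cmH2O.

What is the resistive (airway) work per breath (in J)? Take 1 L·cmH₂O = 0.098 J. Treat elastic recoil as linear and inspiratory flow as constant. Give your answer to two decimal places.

With constant inspiratory flow the resistive pressure is constant at PIP − Pplat = 46.5 − 15.5 = 31.0 cmH2O, so resistive work = 31.0 × 0.500 = 15.5 L·cmH2O.
× 0.098 J/(L·cmH2O) → 1.519 J.

1.52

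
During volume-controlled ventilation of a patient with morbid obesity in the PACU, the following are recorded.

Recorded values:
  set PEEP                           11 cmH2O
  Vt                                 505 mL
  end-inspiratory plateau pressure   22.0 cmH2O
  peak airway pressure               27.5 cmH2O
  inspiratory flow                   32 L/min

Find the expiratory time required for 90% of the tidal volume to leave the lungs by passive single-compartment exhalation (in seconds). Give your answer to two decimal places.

Flow: 32 L/min ÷ 60 = 0.5333 L/s.
R = (PIP − Pplat)/V̇ = (27.5 − 22.0) / 0.5333 = 5.5/0.5333 = 10.313 cmH2O·s/L.
C = Vt/(Pplat − PEEP) = 505.0 / (22.0 − 11) = 505.0/11.0 = 45.909 mL/cmH2O.
τ = R × C = 10.313 × 0.04591 L/cmH2O = 0.4735 s.
t = −τ·ln(1 − 0.90) = −0.4735·ln(0.1) = 1.09 s.

1.09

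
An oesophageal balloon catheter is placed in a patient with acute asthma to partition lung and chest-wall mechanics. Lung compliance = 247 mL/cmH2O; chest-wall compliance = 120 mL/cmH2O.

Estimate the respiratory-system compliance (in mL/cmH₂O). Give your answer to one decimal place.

80.8

Lung and chest wall are elastances in series: 1/Crs = 1/CL + 1/Ccw.
1/Crs = 1/247 + 1/120 = 0.01238.
Crs = 80.775 mL/cmH2O.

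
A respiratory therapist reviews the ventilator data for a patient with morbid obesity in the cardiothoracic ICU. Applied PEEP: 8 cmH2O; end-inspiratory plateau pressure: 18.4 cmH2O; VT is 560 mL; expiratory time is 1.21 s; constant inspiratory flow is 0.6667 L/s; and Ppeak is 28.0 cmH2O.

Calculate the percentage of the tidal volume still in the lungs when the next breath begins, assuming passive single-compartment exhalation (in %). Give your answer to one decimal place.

R = (PIP − Pplat)/V̇ = (28.0 − 18.4) / 0.6667 = 9.6/0.6667 = 14.399 cmH2O·s/L.
C = Vt/(Pplat − PEEP) = 560.0 / (18.4 − 8) = 560.0/10.4 = 53.846 mL/cmH2O.
τ = R × C = 14.399 × 0.05385 L/cmH2O = 0.7754 s.
Fraction remaining at end-expiration = e^(−Te/τ) = e^(−1.21/0.7754) = 0.21 → 21.0%.

21.0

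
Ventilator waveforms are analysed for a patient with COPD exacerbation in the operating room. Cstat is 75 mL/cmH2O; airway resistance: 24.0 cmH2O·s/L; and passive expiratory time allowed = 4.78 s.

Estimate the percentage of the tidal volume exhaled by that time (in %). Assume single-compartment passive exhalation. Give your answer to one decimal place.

93.0

τ = R × C = 24.0 × 75 mL/cmH2O = 24.0 × 0.075 L/cmH2O = 1.8 s.
Passive exhalation: V(t)/V₀ = e^(−t/τ) = e^(−4.78/1.8) = 0.07026.
Fraction exhaled = 1 − 0.07026 = 0.9297 → 92.97%.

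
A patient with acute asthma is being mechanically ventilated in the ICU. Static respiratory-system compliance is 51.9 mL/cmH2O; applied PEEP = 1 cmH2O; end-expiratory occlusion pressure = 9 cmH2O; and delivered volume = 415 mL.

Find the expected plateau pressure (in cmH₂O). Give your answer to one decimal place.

17.0

End-expiratory occlusion gives total PEEP = 9 cmH2O (intrinsic PEEP = 9 − 1 = 8). Use total PEEP for the elastic gradient.
Pplat = PEEPtotal + Vt / Cstat = 9 + 415 / 51.9 = 9 + 7.996 = 16.996 cmH2O.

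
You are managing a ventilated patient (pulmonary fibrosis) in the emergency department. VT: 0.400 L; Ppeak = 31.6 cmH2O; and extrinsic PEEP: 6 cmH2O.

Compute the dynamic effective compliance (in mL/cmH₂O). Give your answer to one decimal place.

Dynamic compliance = Vt / (PIP − PEEP) = 400 / (31.6 − 6) = 400 / 25.6 = 15.625 mL/cmH2O.

15.6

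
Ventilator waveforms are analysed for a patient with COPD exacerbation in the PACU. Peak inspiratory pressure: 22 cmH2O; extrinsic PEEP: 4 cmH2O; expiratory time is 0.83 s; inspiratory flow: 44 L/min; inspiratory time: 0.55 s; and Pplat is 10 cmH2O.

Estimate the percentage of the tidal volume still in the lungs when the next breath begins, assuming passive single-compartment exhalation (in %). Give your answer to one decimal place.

Flow: 44 L/min ÷ 60 = 0.7333 L/s.
Vt = flow × Ti = 0.7333 L/s × 0.55 s × 1000 mL/L = 403.32 mL.
R = (PIP − Pplat)/V̇ = (22 − 10) / 0.7333 = 12.0/0.7333 = 16.364 cmH2O·s/L.
C = Vt/(Pplat − PEEP) = 403.32 / (10 − 4) = 403.32/6.0 = 67.22 mL/cmH2O.
τ = R × C = 16.364 × 0.06722 L/cmH2O = 1.1 s.
Fraction remaining at end-expiration = e^(−Te/τ) = e^(−0.83/1.1) = 0.4702 → 47.02%.

47.0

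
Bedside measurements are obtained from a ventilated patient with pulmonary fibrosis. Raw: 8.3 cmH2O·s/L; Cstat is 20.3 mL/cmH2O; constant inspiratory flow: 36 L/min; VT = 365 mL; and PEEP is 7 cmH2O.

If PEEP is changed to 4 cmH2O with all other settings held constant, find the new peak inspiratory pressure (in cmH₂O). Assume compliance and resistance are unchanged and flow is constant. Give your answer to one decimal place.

27.0

Flow: 36 L/min ÷ 60 = 0.6 L/s.
PIP = Vt/C + R·V̇ + PEEP (constant-flow equation of motion).
Only the baseline term changes: ΔPIP = ΔPEEP = 4 − 7 = -3.0 cmH2O.
Original PIP = 365/20.3 + 8.3×0.6 + 7 = 29.96 cmH2O; new PIP = 29.96 + (-3.0) = 26.96 cmH2O.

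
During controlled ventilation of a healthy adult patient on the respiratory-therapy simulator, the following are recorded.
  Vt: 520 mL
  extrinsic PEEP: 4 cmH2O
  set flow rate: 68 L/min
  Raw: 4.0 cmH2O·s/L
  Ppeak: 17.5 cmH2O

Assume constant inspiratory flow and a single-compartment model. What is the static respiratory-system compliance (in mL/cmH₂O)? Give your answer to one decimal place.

58.0

Flow: 68 L/min ÷ 60 = 1.1333 L/s.
Equation of motion (constant flow): PIP = Vt/C + R·V̇ + PEEP.
Vt/C = PIP − R·V̇ − PEEP = 17.5 − 4.0×1.1333 − 4 = 17.5 − 4.533 − 4 = 8.967 cmH2O.
C = Vt / 8.967 = 520 / 8.967 = 57.99 mL/cmH2O.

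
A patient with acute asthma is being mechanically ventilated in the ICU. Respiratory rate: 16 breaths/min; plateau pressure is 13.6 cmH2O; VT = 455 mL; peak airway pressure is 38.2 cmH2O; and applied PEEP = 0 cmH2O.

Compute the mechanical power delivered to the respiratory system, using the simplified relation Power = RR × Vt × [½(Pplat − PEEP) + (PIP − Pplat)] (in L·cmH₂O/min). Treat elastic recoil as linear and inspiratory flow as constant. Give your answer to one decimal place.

Per-breath work = Vt × [½(Pplat−PEEP) + (PIP−Pplat)] = 0.455 × [0.5×13.6 + 24.6] = 0.455 × 31.4 = 14.287 L·cmH2O.
Power = 16 × 14.287 = 228.59 L·cmH2O/min.

228.6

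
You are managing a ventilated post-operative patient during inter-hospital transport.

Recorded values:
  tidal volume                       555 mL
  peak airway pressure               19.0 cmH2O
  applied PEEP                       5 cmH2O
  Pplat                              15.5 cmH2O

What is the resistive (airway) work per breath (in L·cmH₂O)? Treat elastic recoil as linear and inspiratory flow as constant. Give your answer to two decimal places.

1.94

With constant inspiratory flow the resistive pressure is constant at PIP − Pplat = 19.0 − 15.5 = 3.5 cmH2O, so resistive work = 3.5 × 0.555 = 1.943 L·cmH2O.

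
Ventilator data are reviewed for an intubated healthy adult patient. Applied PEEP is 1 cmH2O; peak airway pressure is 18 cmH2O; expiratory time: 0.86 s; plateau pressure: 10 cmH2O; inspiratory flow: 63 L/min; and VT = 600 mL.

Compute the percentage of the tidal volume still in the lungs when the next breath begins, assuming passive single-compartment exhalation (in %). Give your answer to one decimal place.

18.4

Flow: 63 L/min ÷ 60 = 1.05 L/s.
R = (PIP − Pplat)/V̇ = (18 − 10) / 1.05 = 8.0/1.05 = 7.619 cmH2O·s/L.
C = Vt/(Pplat − PEEP) = 600.0 / (10 − 1) = 600.0/9.0 = 66.667 mL/cmH2O.
τ = R × C = 7.619 × 0.06667 L/cmH2O = 0.508 s.
Fraction remaining at end-expiration = e^(−Te/τ) = e^(−0.86/0.508) = 0.184 → 18.4%.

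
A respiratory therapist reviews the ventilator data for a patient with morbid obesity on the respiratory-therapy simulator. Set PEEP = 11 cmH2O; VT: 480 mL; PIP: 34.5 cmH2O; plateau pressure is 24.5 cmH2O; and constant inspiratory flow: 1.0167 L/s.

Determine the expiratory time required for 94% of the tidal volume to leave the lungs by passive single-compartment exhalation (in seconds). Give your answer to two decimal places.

0.98

R = (PIP − Pplat)/V̇ = (34.5 − 24.5) / 1.0167 = 10.0/1.0167 = 9.836 cmH2O·s/L.
C = Vt/(Pplat − PEEP) = 480.0 / (24.5 − 11) = 480.0/13.5 = 35.556 mL/cmH2O.
τ = R × C = 9.836 × 0.03556 L/cmH2O = 0.3498 s.
t = −τ·ln(1 − 0.94) = −0.3498·ln(0.06) = 0.9841 s.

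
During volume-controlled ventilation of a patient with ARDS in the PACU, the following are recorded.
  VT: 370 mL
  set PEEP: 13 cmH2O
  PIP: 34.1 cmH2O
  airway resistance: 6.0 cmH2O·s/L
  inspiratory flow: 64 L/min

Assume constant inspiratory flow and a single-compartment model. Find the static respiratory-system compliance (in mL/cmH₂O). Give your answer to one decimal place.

Flow: 64 L/min ÷ 60 = 1.0667 L/s.
Equation of motion (constant flow): PIP = Vt/C + R·V̇ + PEEP.
Vt/C = PIP − R·V̇ − PEEP = 34.1 − 6.0×1.0667 − 13 = 34.1 − 6.4 − 13 = 14.7 cmH2O.
C = Vt / 14.7 = 370 / 14.7 = 25.17 mL/cmH2O.

25.2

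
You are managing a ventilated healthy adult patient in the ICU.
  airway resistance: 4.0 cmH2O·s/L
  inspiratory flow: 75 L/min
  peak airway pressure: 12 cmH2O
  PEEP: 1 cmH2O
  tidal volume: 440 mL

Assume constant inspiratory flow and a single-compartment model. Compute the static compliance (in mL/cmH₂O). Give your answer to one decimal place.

Flow: 75 L/min ÷ 60 = 1.25 L/s.
Equation of motion (constant flow): PIP = Vt/C + R·V̇ + PEEP.
Vt/C = PIP − R·V̇ − PEEP = 12 − 4.0×1.25 − 1 = 12 − 5.0 − 1 = 6.0 cmH2O.
C = Vt / 6.0 = 440 / 6.0 = 73.333 mL/cmH2O.

73.3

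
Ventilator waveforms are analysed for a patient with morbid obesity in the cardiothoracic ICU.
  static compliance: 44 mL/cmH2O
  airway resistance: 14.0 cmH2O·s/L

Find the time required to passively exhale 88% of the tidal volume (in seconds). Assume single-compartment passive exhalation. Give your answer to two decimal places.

τ = R × C = 14.0 × 44 mL/cmH2O = 14.0 × 0.044 L/cmH2O = 0.616 s.
Exhaled fraction f = 1 − e^(−t/τ) → t = −τ·ln(1 − f) = −0.616·ln(0.12) = 1.306 s.

1.31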